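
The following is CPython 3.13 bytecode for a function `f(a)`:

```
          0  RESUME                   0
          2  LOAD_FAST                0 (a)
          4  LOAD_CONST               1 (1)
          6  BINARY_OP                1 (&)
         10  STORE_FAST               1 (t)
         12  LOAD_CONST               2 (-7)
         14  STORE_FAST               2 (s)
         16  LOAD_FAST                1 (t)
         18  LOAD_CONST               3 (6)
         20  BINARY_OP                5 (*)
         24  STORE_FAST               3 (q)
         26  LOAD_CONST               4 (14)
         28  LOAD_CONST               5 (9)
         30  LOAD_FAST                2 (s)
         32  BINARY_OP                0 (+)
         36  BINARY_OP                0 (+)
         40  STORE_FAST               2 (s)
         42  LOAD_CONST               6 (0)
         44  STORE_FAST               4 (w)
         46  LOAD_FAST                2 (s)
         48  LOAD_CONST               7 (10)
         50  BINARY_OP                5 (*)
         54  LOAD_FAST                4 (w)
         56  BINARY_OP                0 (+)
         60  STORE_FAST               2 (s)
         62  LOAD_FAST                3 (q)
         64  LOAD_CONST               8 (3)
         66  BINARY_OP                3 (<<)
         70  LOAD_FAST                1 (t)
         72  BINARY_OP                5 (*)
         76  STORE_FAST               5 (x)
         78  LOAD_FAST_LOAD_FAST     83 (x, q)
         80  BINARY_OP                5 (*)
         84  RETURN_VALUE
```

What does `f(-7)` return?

288

LOAD_FAST a → push -7. Stack: [-7]
LOAD_CONST → push 1. Stack: [-7, 1]
BINARY_OP & → -7 & 1 = 1. Stack: [1]
STORE_FAST t → t=1. Stack: []
LOAD_CONST → push -7. Stack: [-7]
STORE_FAST s → s=-7. Stack: []
LOAD_FAST t → push 1. Stack: [1]
LOAD_CONST → push 6. Stack: [1, 6]
BINARY_OP * → 1 * 6 = 6. Stack: [6]
STORE_FAST q → q=6. Stack: []
LOAD_CONST → push 14. Stack: [14]
LOAD_CONST → push 9. Stack: [14, 9]
LOAD_FAST s → push -7. Stack: [14, 9, -7]
BINARY_OP + → 9 + -7 = 2. Stack: [14, 2]
BINARY_OP + → 14 + 2 = 16. Stack: [16]
STORE_FAST s → s=16. Stack: []
LOAD_CONST → push 0. Stack: [0]
STORE_FAST w → w=0. Stack: []
LOAD_FAST s → push 16. Stack: [16]
LOAD_CONST → push 10. Stack: [16, 10]
BINARY_OP * → 16 * 10 = 160. Stack: [160]
LOAD_FAST w → push 0. Stack: [160, 0]
BINARY_OP + → 160 + 0 = 160. Stack: [160]
STORE_FAST s → s=160. Stack: []
LOAD_FAST q → push 6. Stack: [6]
LOAD_CONST → push 3. Stack: [6, 3]
BINARY_OP << → 6 << 3 = 48. Stack: [48]
LOAD_FAST t → push 1. Stack: [48, 1]
BINARY_OP * → 48 * 1 = 48. Stack: [48]
STORE_FAST x → x=48. Stack: []
LOAD_FAST_LOAD_FAST x,q → push 48,6. Stack: [48, 6]
BINARY_OP * → 48 * 6 = 288. Stack: [288]
RETURN_VALUE → return 288.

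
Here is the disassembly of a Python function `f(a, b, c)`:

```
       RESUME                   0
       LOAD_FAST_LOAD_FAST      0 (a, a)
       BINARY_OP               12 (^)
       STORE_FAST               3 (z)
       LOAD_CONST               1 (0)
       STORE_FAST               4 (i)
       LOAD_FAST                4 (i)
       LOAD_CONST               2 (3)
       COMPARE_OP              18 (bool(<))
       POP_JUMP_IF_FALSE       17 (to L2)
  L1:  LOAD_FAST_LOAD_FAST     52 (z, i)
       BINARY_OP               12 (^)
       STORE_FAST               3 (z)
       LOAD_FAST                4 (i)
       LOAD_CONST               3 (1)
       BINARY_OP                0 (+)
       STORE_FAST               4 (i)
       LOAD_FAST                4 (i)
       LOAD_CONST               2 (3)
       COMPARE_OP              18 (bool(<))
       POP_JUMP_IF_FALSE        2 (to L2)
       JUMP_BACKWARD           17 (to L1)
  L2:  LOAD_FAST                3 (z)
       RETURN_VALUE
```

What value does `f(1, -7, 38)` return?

3

LOAD_FAST_LOAD_FAST a,a → push 1,1. Stack: [1, 1]
BINARY_OP ^ → 1 ^ 1 = 0. Stack: [0]
STORE_FAST z → z=0. Stack: []
LOAD_CONST → push 0. Stack: [0]
STORE_FAST i → i=0. Stack: []
LOAD_FAST i → push 0. Stack: [0]
LOAD_CONST → push 3. Stack: [0, 3]
COMPARE_OP bool(<) → 0 vs 3 = True. Stack: [True]
POP_JUMP_IF_FALSE → pop True; no jump. Stack: []
LOAD_FAST_LOAD_FAST z,i → push 0,0. Stack: [0, 0]
BINARY_OP ^ → 0 ^ 0 = 0. Stack: [0]
STORE_FAST z → z=0. Stack: []
LOAD_FAST i → push 0. Stack: [0]
LOAD_CONST → push 1. Stack: [0, 1]
BINARY_OP + → 0 + 1 = 1. Stack: [1]
STORE_FAST i → i=1. Stack: []
LOAD_FAST i → push 1. Stack: [1]
LOAD_CONST → push 3. Stack: [1, 3]
COMPARE_OP bool(<) → 1 vs 3 = True. Stack: [True]
POP_JUMP_IF_FALSE → pop True; no jump. Stack: []
LOAD_FAST_LOAD_FAST z,i → push 0,1. Stack: [0, 1]
BINARY_OP ^ → 0 ^ 1 = 1. Stack: [1]
STORE_FAST z → z=1. Stack: []
LOAD_FAST i → push 1. Stack: [1]
LOAD_CONST → push 1. Stack: [1, 1]
BINARY_OP + → 1 + 1 = 2. Stack: [2]
STORE_FAST i → i=2. Stack: []
LOAD_FAST i → push 2. Stack: [2]
LOAD_CONST → push 3. Stack: [2, 3]
COMPARE_OP bool(<) → 2 vs 3 = True. Stack: [True]
POP_JUMP_IF_FALSE → pop True; no jump. Stack: []
LOAD_FAST_LOAD_FAST z,i → push 1,2. Stack: [1, 2]
BINARY_OP ^ → 1 ^ 2 = 3. Stack: [3]
STORE_FAST z → z=3. Stack: []
LOAD_FAST i → push 2. Stack: [2]
LOAD_CONST → push 1. Stack: [2, 1]
BINARY_OP + → 2 + 1 = 3. Stack: [3]
STORE_FAST i → i=3. Stack: []
LOAD_FAST i → push 3. Stack: [3]
LOAD_CONST → push 3. Stack: [3, 3]
COMPARE_OP bool(<) → 3 vs 3 = False. Stack: [False]
POP_JUMP_IF_FALSE → pop False; jump. Stack: []
LOAD_FAST z → push 3. Stack: [3]
RETURN_VALUE → return 3.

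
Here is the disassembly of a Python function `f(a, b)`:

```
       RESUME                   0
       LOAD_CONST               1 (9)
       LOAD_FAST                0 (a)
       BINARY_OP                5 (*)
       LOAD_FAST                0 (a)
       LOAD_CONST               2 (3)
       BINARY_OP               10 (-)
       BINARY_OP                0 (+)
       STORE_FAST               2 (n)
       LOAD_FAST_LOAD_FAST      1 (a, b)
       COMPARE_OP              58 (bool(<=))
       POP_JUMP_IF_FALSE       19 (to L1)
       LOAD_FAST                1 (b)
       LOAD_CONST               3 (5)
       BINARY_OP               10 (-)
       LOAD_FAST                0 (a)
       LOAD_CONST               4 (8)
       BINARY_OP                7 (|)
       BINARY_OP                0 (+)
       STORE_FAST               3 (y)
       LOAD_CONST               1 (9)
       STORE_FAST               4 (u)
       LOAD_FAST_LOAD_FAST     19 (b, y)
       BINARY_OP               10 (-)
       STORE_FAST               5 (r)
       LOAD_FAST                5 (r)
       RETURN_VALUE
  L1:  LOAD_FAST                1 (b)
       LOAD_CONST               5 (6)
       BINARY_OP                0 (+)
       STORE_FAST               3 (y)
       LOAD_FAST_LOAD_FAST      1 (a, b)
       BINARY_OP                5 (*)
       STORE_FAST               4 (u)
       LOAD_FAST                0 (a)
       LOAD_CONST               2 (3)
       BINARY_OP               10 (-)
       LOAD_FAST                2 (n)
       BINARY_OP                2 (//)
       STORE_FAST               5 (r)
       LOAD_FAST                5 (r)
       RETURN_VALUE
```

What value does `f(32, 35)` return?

-35

LOAD_CONST → push 9. Stack: [9]
LOAD_FAST a → push 32. Stack: [9, 32]
BINARY_OP * → 9 * 32 = 288. Stack: [288]
LOAD_FAST a → push 32. Stack: [288, 32]
LOAD_CONST → push 3. Stack: [288, 32, 3]
BINARY_OP - → 32 - 3 = 29. Stack: [288, 29]
BINARY_OP + → 288 + 29 = 317. Stack: [317]
STORE_FAST n → n=317. Stack: []
LOAD_FAST_LOAD_FAST a,b → push 32,35. Stack: [32, 35]
COMPARE_OP bool(<=) → 32 vs 35 = True. Stack: [True]
POP_JUMP_IF_FALSE → pop True; no jump. Stack: []
LOAD_FAST b → push 35. Stack: [35]
LOAD_CONST → push 5. Stack: [35, 5]
BINARY_OP - → 35 - 5 = 30. Stack: [30]
LOAD_FAST a → push 32. Stack: [30, 32]
LOAD_CONST → push 8. Stack: [30, 32, 8]
BINARY_OP | → 32 | 8 = 40. Stack: [30, 40]
BINARY_OP + → 30 + 40 = 70. Stack: [70]
STORE_FAST y → y=70. Stack: []
LOAD_CONST → push 9. Stack: [9]
STORE_FAST u → u=9. Stack: []
LOAD_FAST_LOAD_FAST b,y → push 35,70. Stack: [35, 70]
BINARY_OP - → 35 - 70 = -35. Stack: [-35]
STORE_FAST r → r=-35. Stack: []
LOAD_FAST r → push -35. Stack: [-35]
RETURN_VALUE → return -35.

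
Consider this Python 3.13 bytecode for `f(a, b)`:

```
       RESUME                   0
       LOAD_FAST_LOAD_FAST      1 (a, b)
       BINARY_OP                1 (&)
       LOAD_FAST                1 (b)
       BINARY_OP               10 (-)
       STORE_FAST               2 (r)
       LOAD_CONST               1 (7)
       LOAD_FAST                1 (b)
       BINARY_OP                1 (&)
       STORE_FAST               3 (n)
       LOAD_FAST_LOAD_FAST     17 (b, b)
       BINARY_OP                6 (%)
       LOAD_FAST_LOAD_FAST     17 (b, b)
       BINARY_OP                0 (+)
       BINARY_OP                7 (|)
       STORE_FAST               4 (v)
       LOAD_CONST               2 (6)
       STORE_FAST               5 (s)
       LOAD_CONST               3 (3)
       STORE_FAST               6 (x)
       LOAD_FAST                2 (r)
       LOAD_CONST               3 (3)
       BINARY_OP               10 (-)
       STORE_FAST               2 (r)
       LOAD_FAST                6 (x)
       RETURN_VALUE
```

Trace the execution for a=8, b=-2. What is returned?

3

LOAD_FAST_LOAD_FAST a,b → push 8,-2. Stack: [8, -2]
BINARY_OP & → 8 & -2 = 8. Stack: [8]
LOAD_FAST b → push -2. Stack: [8, -2]
BINARY_OP - → 8 - -2 = 10. Stack: [10]
STORE_FAST r → r=10. Stack: []
LOAD_CONST → push 7. Stack: [7]
LOAD_FAST b → push -2. Stack: [7, -2]
BINARY_OP & → 7 & -2 = 6. Stack: [6]
STORE_FAST n → n=6. Stack: []
LOAD_FAST_LOAD_FAST b,b → push -2,-2. Stack: [-2, -2]
BINARY_OP % → -2 % -2 = 0. Stack: [0]
LOAD_FAST_LOAD_FAST b,b → push -2,-2. Stack: [0, -2, -2]
BINARY_OP + → -2 + -2 = -4. Stack: [0, -4]
BINARY_OP | → 0 | -4 = -4. Stack: [-4]
STORE_FAST v → v=-4. Stack: []
LOAD_CONST → push 6. Stack: [6]
STORE_FAST s → s=6. Stack: []
LOAD_CONST → push 3. Stack: [3]
STORE_FAST x → x=3. Stack: []
LOAD_FAST r → push 10. Stack: [10]
LOAD_CONST → push 3. Stack: [10, 3]
BINARY_OP - → 10 - 3 = 7. Stack: [7]
STORE_FAST r → r=7. Stack: []
LOAD_FAST x → push 3. Stack: [3]
RETURN_VALUE → return 3.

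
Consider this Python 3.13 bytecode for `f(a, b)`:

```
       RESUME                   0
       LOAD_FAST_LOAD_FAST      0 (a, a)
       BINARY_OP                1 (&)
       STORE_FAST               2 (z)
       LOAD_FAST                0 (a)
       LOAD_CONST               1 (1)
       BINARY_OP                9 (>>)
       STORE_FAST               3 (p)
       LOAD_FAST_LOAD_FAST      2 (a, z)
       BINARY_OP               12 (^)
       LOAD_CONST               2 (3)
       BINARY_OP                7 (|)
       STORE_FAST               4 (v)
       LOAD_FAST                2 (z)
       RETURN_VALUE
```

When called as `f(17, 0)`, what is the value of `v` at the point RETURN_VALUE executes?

LOAD_FAST_LOAD_FAST a,a → push 17,17. Stack: [17, 17]
BINARY_OP & → 17 & 17 = 17. Stack: [17]
STORE_FAST z → z=17. Stack: []
LOAD_FAST a → push 17. Stack: [17]
LOAD_CONST → push 1. Stack: [17, 1]
BINARY_OP >> → 17 >> 1 = 8. Stack: [8]
STORE_FAST p → p=8. Stack: []
LOAD_FAST_LOAD_FAST a,z → push 17,17. Stack: [17, 17]
BINARY_OP ^ → 17 ^ 17 = 0. Stack: [0]
LOAD_CONST → push 3. Stack: [0, 3]
BINARY_OP | → 0 | 3 = 3. Stack: [3]
STORE_FAST v → v=3. Stack: []
LOAD_FAST z → push 17. Stack: [17]
RETURN_VALUE → return 17.

3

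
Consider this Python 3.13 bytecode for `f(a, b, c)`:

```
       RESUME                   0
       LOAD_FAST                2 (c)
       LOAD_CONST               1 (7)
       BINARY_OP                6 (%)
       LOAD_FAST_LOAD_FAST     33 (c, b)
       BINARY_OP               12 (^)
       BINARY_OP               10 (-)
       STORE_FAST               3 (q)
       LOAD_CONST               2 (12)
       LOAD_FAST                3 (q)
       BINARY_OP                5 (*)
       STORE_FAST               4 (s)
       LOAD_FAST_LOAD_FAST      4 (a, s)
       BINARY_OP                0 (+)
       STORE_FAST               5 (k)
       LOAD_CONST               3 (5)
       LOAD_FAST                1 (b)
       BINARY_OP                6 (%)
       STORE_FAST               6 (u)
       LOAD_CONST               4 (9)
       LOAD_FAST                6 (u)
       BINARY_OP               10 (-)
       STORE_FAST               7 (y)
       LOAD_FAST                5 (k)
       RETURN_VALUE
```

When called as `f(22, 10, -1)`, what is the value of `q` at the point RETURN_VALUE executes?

17

LOAD_FAST c → push -1. Stack: [-1]
LOAD_CONST → push 7. Stack: [-1, 7]
BINARY_OP % → -1 % 7 = 6. Stack: [6]
LOAD_FAST_LOAD_FAST c,b → push -1,10. Stack: [6, -1, 10]
BINARY_OP ^ → -1 ^ 10 = -11. Stack: [6, -11]
BINARY_OP - → 6 - -11 = 17. Stack: [17]
STORE_FAST q → q=17. Stack: []
LOAD_CONST → push 12. Stack: [12]
LOAD_FAST q → push 17. Stack: [12, 17]
BINARY_OP * → 12 * 17 = 204. Stack: [204]
STORE_FAST s → s=204. Stack: []
LOAD_FAST_LOAD_FAST a,s → push 22,204. Stack: [22, 204]
BINARY_OP + → 22 + 204 = 226. Stack: [226]
STORE_FAST k → k=226. Stack: []
LOAD_CONST → push 5. Stack: [5]
LOAD_FAST b → push 10. Stack: [5, 10]
BINARY_OP % → 5 % 10 = 5. Stack: [5]
STORE_FAST u → u=5. Stack: []
LOAD_CONST → push 9. Stack: [9]
LOAD_FAST u → push 5. Stack: [9, 5]
BINARY_OP - → 9 - 5 = 4. Stack: [4]
STORE_FAST y → y=4. Stack: []
LOAD_FAST k → push 226. Stack: [226]
RETURN_VALUE → return 226.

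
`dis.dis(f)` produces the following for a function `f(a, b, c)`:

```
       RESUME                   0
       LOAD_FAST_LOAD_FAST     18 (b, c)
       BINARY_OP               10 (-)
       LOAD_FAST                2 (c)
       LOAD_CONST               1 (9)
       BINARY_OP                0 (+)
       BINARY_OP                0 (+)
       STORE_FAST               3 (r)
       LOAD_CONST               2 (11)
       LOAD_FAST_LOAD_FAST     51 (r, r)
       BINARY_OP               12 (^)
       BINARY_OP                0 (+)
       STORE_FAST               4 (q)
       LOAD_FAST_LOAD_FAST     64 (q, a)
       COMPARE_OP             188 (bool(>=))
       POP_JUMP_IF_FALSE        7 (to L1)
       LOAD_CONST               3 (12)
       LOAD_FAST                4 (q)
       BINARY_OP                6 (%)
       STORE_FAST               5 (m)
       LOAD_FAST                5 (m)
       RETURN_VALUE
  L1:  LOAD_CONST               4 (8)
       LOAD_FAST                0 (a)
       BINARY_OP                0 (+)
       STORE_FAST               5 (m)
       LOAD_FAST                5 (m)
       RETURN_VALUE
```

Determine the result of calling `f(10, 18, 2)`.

LOAD_FAST_LOAD_FAST b,c → push 18,2. Stack: [18, 2]
BINARY_OP - → 18 - 2 = 16. Stack: [16]
LOAD_FAST c → push 2. Stack: [16, 2]
LOAD_CONST → push 9. Stack: [16, 2, 9]
BINARY_OP + → 2 + 9 = 11. Stack: [16, 11]
BINARY_OP + → 16 + 11 = 27. Stack: [27]
STORE_FAST r → r=27. Stack: []
LOAD_CONST → push 11. Stack: [11]
LOAD_FAST_LOAD_FAST r,r → push 27,27. Stack: [11, 27, 27]
BINARY_OP ^ → 27 ^ 27 = 0. Stack: [11, 0]
BINARY_OP + → 11 + 0 = 11. Stack: [11]
STORE_FAST q → q=11. Stack: []
LOAD_FAST_LOAD_FAST q,a → push 11,10. Stack: [11, 10]
COMPARE_OP bool(>=) → 11 vs 10 = True. Stack: [True]
POP_JUMP_IF_FALSE → pop True; no jump. Stack: []
LOAD_CONST → push 12. Stack: [12]
LOAD_FAST q → push 11. Stack: [12, 11]
BINARY_OP % → 12 % 11 = 1. Stack: [1]
STORE_FAST m → m=1. Stack: []
LOAD_FAST m → push 1. Stack: [1]
RETURN_VALUE → return 1.

1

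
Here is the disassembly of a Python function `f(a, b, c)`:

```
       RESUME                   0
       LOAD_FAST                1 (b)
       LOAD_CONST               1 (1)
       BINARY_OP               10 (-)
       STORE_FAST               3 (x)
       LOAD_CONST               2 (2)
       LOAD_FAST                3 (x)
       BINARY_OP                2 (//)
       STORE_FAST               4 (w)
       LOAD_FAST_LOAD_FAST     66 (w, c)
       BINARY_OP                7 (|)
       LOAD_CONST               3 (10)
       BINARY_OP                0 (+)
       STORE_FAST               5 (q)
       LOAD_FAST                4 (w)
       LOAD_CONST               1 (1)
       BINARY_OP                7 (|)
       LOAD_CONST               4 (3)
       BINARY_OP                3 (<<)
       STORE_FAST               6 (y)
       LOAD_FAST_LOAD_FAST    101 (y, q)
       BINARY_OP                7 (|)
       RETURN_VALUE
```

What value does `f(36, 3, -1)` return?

9

LOAD_FAST b → push 3. Stack: [3]
LOAD_CONST → push 1. Stack: [3, 1]
BINARY_OP - → 3 - 1 = 2. Stack: [2]
STORE_FAST x → x=2. Stack: []
LOAD_CONST → push 2. Stack: [2]
LOAD_FAST x → push 2. Stack: [2, 2]
BINARY_OP // → 2 // 2 = 1. Stack: [1]
STORE_FAST w → w=1. Stack: []
LOAD_FAST_LOAD_FAST w,c → push 1,-1. Stack: [1, -1]
BINARY_OP | → 1 | -1 = -1. Stack: [-1]
LOAD_CONST → push 10. Stack: [-1, 10]
BINARY_OP + → -1 + 10 = 9. Stack: [9]
STORE_FAST q → q=9. Stack: []
LOAD_FAST w → push 1. Stack: [1]
LOAD_CONST → push 1. Stack: [1, 1]
BINARY_OP | → 1 | 1 = 1. Stack: [1]
LOAD_CONST → push 3. Stack: [1, 3]
BINARY_OP << → 1 << 3 = 8. Stack: [8]
STORE_FAST y → y=8. Stack: []
LOAD_FAST_LOAD_FAST y,q → push 8,9. Stack: [8, 9]
BINARY_OP | → 8 | 9 = 9. Stack: [9]
RETURN_VALUE → return 9.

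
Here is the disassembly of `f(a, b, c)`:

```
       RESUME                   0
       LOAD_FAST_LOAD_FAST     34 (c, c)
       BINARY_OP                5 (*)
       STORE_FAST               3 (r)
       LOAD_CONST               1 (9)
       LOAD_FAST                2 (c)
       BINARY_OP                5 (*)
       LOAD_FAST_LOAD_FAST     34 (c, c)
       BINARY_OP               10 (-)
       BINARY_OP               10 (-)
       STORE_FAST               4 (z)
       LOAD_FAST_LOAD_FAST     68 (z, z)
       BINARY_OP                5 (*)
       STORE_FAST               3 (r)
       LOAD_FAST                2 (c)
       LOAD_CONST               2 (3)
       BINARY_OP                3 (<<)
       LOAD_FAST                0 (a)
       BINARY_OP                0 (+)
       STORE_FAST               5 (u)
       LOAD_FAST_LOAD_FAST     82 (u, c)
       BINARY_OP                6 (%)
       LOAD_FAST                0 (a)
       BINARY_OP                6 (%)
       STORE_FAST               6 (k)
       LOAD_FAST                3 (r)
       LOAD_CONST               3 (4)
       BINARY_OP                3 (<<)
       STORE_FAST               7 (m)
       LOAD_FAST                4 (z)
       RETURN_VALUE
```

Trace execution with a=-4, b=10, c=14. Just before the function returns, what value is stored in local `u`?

108

LOAD_FAST_LOAD_FAST c,c → push 14,14. Stack: [14, 14]
BINARY_OP * → 14 * 14 = 196. Stack: [196]
STORE_FAST r → r=196. Stack: []
LOAD_CONST → push 9. Stack: [9]
LOAD_FAST c → push 14. Stack: [9, 14]
BINARY_OP * → 9 * 14 = 126. Stack: [126]
LOAD_FAST_LOAD_FAST c,c → push 14,14. Stack: [126, 14, 14]
BINARY_OP - → 14 - 14 = 0. Stack: [126, 0]
BINARY_OP - → 126 - 0 = 126. Stack: [126]
STORE_FAST z → z=126. Stack: []
LOAD_FAST_LOAD_FAST z,z → push 126,126. Stack: [126, 126]
BINARY_OP * → 126 * 126 = 15876. Stack: [15876]
STORE_FAST r → r=15876. Stack: []
LOAD_FAST c → push 14. Stack: [14]
LOAD_CONST → push 3. Stack: [14, 3]
BINARY_OP << → 14 << 3 = 112. Stack: [112]
LOAD_FAST a → push -4. Stack: [112, -4]
BINARY_OP + → 112 + -4 = 108. Stack: [108]
STORE_FAST u → u=108. Stack: []
LOAD_FAST_LOAD_FAST u,c → push 108,14. Stack: [108, 14]
BINARY_OP % → 108 % 14 = 10. Stack: [10]
LOAD_FAST a → push -4. Stack: [10, -4]
BINARY_OP % → 10 % -4 = -2. Stack: [-2]
STORE_FAST k → k=-2. Stack: []
LOAD_FAST r → push 15876. Stack: [15876]
LOAD_CONST → push 4. Stack: [15876, 4]
BINARY_OP << → 15876 << 4 = 254016. Stack: [254016]
STORE_FAST m → m=254016. Stack: []
LOAD_FAST z → push 126. Stack: [126]
RETURN_VALUE → return 126.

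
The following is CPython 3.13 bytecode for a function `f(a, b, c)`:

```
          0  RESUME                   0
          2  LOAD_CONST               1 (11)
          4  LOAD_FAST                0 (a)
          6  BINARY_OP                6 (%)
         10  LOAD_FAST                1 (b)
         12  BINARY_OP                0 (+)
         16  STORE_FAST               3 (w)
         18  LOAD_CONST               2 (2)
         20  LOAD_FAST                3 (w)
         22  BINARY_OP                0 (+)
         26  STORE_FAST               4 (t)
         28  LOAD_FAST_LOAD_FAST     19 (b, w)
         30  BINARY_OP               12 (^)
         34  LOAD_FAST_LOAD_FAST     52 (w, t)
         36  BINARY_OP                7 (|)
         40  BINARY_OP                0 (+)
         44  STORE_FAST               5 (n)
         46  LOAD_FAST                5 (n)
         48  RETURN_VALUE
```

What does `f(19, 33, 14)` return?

59

LOAD_CONST → push 11. Stack: [11]
LOAD_FAST a → push 19. Stack: [11, 19]
BINARY_OP % → 11 % 19 = 11. Stack: [11]
LOAD_FAST b → push 33. Stack: [11, 33]
BINARY_OP + → 11 + 33 = 44. Stack: [44]
STORE_FAST w → w=44. Stack: []
LOAD_CONST → push 2. Stack: [2]
LOAD_FAST w → push 44. Stack: [2, 44]
BINARY_OP + → 2 + 44 = 46. Stack: [46]
STORE_FAST t → t=46. Stack: []
LOAD_FAST_LOAD_FAST b,w → push 33,44. Stack: [33, 44]
BINARY_OP ^ → 33 ^ 44 = 13. Stack: [13]
LOAD_FAST_LOAD_FAST w,t → push 44,46. Stack: [13, 44, 46]
BINARY_OP | → 44 | 46 = 46. Stack: [13, 46]
BINARY_OP + → 13 + 46 = 59. Stack: [59]
STORE_FAST n → n=59. Stack: []
LOAD_FAST n → push 59. Stack: [59]
RETURN_VALUE → return 59.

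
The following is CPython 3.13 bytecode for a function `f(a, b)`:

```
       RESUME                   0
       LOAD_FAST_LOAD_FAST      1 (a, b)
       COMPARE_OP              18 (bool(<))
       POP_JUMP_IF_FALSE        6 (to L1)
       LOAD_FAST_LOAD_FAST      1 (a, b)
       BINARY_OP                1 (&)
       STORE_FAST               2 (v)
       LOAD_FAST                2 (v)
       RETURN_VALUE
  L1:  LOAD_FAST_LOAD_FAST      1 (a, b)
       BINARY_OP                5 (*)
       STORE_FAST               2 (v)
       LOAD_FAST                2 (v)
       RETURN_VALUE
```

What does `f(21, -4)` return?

-84

LOAD_FAST_LOAD_FAST a,b → push 21,-4. Stack: [21, -4]
COMPARE_OP bool(<) → 21 vs -4 = False. Stack: [False]
POP_JUMP_IF_FALSE → pop False; jump. Stack: []
LOAD_FAST_LOAD_FAST a,b → push 21,-4. Stack: [21, -4]
BINARY_OP * → 21 * -4 = -84. Stack: [-84]
STORE_FAST v → v=-84. Stack: []
LOAD_FAST v → push -84. Stack: [-84]
RETURN_VALUE → return -84.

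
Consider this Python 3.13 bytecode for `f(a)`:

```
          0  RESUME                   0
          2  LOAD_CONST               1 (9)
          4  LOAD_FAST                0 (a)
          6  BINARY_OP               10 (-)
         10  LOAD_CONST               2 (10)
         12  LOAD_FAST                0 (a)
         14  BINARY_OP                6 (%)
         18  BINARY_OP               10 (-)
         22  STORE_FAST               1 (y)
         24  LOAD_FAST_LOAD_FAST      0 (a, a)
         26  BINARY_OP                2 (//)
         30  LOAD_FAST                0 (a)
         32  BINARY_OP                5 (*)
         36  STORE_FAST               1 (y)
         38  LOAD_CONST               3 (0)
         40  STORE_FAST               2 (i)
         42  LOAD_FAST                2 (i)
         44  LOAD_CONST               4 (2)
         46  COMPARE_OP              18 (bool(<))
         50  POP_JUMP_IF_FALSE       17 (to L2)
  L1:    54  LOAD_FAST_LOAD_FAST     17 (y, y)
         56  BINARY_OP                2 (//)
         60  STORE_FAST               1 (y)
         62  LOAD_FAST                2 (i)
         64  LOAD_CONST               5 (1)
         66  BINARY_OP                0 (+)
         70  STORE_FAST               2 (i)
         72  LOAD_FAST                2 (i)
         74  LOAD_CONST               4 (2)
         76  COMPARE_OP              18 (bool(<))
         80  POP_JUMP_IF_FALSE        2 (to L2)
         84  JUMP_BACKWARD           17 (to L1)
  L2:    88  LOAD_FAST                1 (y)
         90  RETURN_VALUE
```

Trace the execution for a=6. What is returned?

1

LOAD_CONST → push 9. Stack: [9]
LOAD_FAST a → push 6. Stack: [9, 6]
BINARY_OP - → 9 - 6 = 3. Stack: [3]
LOAD_CONST → push 10. Stack: [3, 10]
LOAD_FAST a → push 6. Stack: [3, 10, 6]
BINARY_OP % → 10 % 6 = 4. Stack: [3, 4]
BINARY_OP - → 3 - 4 = -1. Stack: [-1]
STORE_FAST y → y=-1. Stack: []
LOAD_FAST_LOAD_FAST a,a → push 6,6. Stack: [6, 6]
BINARY_OP // → 6 // 6 = 1. Stack: [1]
LOAD_FAST a → push 6. Stack: [1, 6]
BINARY_OP * → 1 * 6 = 6. Stack: [6]
STORE_FAST y → y=6. Stack: []
LOAD_CONST → push 0. Stack: [0]
STORE_FAST i → i=0. Stack: []
LOAD_FAST i → push 0. Stack: [0]
LOAD_CONST → push 2. Stack: [0, 2]
COMPARE_OP bool(<) → 0 vs 2 = True. Stack: [True]
POP_JUMP_IF_FALSE → pop True; no jump. Stack: []
LOAD_FAST_LOAD_FAST y,y → push 6,6. Stack: [6, 6]
BINARY_OP // → 6 // 6 = 1. Stack: [1]
STORE_FAST y → y=1. Stack: []
LOAD_FAST i → push 0. Stack: [0]
LOAD_CONST → push 1. Stack: [0, 1]
BINARY_OP + → 0 + 1 = 1. Stack: [1]
STORE_FAST i → i=1. Stack: []
LOAD_FAST i → push 1. Stack: [1]
LOAD_CONST → push 2. Stack: [1, 2]
COMPARE_OP bool(<) → 1 vs 2 = True. Stack: [True]
POP_JUMP_IF_FALSE → pop True; no jump. Stack: []
LOAD_FAST_LOAD_FAST y,y → push 1,1. Stack: [1, 1]
BINARY_OP // → 1 // 1 = 1. Stack: [1]
STORE_FAST y → y=1. Stack: []
LOAD_FAST i → push 1. Stack: [1]
LOAD_CONST → push 1. Stack: [1, 1]
BINARY_OP + → 1 + 1 = 2. Stack: [2]
STORE_FAST i → i=2. Stack: []
LOAD_FAST i → push 2. Stack: [2]
LOAD_CONST → push 2. Stack: [2, 2]
COMPARE_OP bool(<) → 2 vs 2 = False. Stack: [False]
POP_JUMP_IF_FALSE → pop False; jump. Stack: []
LOAD_FAST y → push 1. Stack: [1]
RETURN_VALUE → return 1.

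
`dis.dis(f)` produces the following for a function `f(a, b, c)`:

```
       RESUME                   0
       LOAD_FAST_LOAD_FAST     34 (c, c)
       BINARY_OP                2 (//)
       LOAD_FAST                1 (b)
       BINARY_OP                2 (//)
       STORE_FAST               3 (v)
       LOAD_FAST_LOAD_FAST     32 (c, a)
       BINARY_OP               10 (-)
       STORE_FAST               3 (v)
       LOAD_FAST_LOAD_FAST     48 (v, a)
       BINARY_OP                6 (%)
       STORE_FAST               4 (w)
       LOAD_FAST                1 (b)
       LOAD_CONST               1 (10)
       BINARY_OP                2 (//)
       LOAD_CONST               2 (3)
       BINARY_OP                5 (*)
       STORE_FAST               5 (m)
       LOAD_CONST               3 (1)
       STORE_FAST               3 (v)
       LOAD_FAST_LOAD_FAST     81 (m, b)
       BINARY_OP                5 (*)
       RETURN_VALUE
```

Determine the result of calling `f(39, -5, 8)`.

LOAD_FAST_LOAD_FAST c,c → push 8,8. Stack: [8, 8]
BINARY_OP // → 8 // 8 = 1. Stack: [1]
LOAD_FAST b → push -5. Stack: [1, -5]
BINARY_OP // → 1 // -5 = -1. Stack: [-1]
STORE_FAST v → v=-1. Stack: []
LOAD_FAST_LOAD_FAST c,a → push 8,39. Stack: [8, 39]
BINARY_OP - → 8 - 39 = -31. Stack: [-31]
STORE_FAST v → v=-31. Stack: []
LOAD_FAST_LOAD_FAST v,a → push -31,39. Stack: [-31, 39]
BINARY_OP % → -31 % 39 = 8. Stack: [8]
STORE_FAST w → w=8. Stack: []
LOAD_FAST b → push -5. Stack: [-5]
LOAD_CONST → push 10. Stack: [-5, 10]
BINARY_OP // → -5 // 10 = -1. Stack: [-1]
LOAD_CONST → push 3. Stack: [-1, 3]
BINARY_OP * → -1 * 3 = -3. Stack: [-3]
STORE_FAST m → m=-3. Stack: []
LOAD_CONST → push 1. Stack: [1]
STORE_FAST v → v=1. Stack: []
LOAD_FAST_LOAD_FAST m,b → push -3,-5. Stack: [-3, -5]
BINARY_OP * → -3 * -5 = 15. Stack: [15]
RETURN_VALUE → return 15.

15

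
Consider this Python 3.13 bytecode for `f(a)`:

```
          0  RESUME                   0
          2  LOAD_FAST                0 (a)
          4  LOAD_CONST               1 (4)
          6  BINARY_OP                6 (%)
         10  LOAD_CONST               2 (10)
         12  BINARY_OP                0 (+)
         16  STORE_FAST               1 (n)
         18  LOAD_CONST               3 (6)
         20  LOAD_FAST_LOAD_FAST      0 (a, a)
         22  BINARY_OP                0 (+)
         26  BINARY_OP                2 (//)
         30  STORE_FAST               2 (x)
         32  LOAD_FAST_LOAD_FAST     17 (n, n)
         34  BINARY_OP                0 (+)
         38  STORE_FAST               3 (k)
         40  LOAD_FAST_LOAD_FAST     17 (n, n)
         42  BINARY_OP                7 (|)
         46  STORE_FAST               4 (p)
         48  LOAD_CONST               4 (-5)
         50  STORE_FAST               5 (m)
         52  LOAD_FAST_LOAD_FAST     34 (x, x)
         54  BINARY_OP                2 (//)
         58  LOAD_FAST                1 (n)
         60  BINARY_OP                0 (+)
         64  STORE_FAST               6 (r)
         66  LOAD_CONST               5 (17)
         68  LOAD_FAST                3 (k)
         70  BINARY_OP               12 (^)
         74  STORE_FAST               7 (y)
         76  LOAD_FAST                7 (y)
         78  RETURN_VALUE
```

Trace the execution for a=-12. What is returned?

5

LOAD_FAST a → push -12. Stack: [-12]
LOAD_CONST → push 4. Stack: [-12, 4]
BINARY_OP % → -12 % 4 = 0. Stack: [0]
LOAD_CONST → push 10. Stack: [0, 10]
BINARY_OP + → 0 + 10 = 10. Stack: [10]
STORE_FAST n → n=10. Stack: []
LOAD_CONST → push 6. Stack: [6]
LOAD_FAST_LOAD_FAST a,a → push -12,-12. Stack: [6, -12, -12]
BINARY_OP + → -12 + -12 = -24. Stack: [6, -24]
BINARY_OP // → 6 // -24 = -1. Stack: [-1]
STORE_FAST x → x=-1. Stack: []
LOAD_FAST_LOAD_FAST n,n → push 10,10. Stack: [10, 10]
BINARY_OP + → 10 + 10 = 20. Stack: [20]
STORE_FAST k → k=20. Stack: []
LOAD_FAST_LOAD_FAST n,n → push 10,10. Stack: [10, 10]
BINARY_OP | → 10 | 10 = 10. Stack: [10]
STORE_FAST p → p=10. Stack: []
LOAD_CONST → push -5. Stack: [-5]
STORE_FAST m → m=-5. Stack: []
LOAD_FAST_LOAD_FAST x,x → push -1,-1. Stack: [-1, -1]
BINARY_OP // → -1 // -1 = 1. Stack: [1]
LOAD_FAST n → push 10. Stack: [1, 10]
BINARY_OP + → 1 + 10 = 11. Stack: [11]
STORE_FAST r → r=11. Stack: []
LOAD_CONST → push 17. Stack: [17]
LOAD_FAST k → push 20. Stack: [17, 20]
BINARY_OP ^ → 17 ^ 20 = 5. Stack: [5]
STORE_FAST y → y=5. Stack: []
LOAD_FAST y → push 5. Stack: [5]
RETURN_VALUE → return 5.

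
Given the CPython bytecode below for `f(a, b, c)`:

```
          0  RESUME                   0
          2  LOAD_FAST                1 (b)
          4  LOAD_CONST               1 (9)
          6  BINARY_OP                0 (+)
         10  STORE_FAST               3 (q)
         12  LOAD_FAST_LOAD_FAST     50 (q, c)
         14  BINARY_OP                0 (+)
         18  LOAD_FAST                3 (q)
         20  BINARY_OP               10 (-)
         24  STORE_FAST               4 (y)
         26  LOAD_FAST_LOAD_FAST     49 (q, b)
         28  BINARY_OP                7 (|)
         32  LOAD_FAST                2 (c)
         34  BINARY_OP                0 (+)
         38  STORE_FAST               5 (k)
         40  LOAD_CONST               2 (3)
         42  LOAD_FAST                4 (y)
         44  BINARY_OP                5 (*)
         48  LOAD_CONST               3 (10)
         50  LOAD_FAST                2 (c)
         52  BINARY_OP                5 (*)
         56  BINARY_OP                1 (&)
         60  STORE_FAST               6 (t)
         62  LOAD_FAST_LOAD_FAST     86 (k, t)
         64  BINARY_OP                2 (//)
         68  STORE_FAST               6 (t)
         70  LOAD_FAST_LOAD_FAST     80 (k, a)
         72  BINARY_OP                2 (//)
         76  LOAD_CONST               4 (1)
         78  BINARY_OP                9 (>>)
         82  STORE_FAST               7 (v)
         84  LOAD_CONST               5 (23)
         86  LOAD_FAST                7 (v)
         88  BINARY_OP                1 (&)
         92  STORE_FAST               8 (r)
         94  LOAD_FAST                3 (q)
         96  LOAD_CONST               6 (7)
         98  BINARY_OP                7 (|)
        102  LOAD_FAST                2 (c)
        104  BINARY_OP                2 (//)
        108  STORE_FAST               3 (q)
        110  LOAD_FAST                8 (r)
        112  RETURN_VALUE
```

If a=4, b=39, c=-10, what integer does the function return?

LOAD_FAST b → push 39. Stack: [39]
LOAD_CONST → push 9. Stack: [39, 9]
BINARY_OP + → 39 + 9 = 48. Stack: [48]
STORE_FAST q → q=48. Stack: []
LOAD_FAST_LOAD_FAST q,c → push 48,-10. Stack: [48, -10]
BINARY_OP + → 48 + -10 = 38. Stack: [38]
LOAD_FAST q → push 48. Stack: [38, 48]
BINARY_OP - → 38 - 48 = -10. Stack: [-10]
STORE_FAST y → y=-10. Stack: []
LOAD_FAST_LOAD_FAST q,b → push 48,39. Stack: [48, 39]
BINARY_OP | → 48 | 39 = 55. Stack: [55]
LOAD_FAST c → push -10. Stack: [55, -10]
BINARY_OP + → 55 + -10 = 45. Stack: [45]
STORE_FAST k → k=45. Stack: []
LOAD_CONST → push 3. Stack: [3]
LOAD_FAST y → push -10. Stack: [3, -10]
BINARY_OP * → 3 * -10 = -30. Stack: [-30]
LOAD_CONST → push 10. Stack: [-30, 10]
LOAD_FAST c → push -10. Stack: [-30, 10, -10]
BINARY_OP * → 10 * -10 = -100. Stack: [-30, -100]
BINARY_OP & → -30 & -100 = -128. Stack: [-128]
STORE_FAST t → t=-128. Stack: []
LOAD_FAST_LOAD_FAST k,t → push 45,-128. Stack: [45, -128]
BINARY_OP // → 45 // -128 = -1. Stack: [-1]
STORE_FAST t → t=-1. Stack: []
LOAD_FAST_LOAD_FAST k,a → push 45,4. Stack: [45, 4]
BINARY_OP // → 45 // 4 = 11. Stack: [11]
LOAD_CONST → push 1. Stack: [11, 1]
BINARY_OP >> → 11 >> 1 = 5. Stack: [5]
STORE_FAST v → v=5. Stack: []
LOAD_CONST → push 23. Stack: [23]
LOAD_FAST v → push 5. Stack: [23, 5]
BINARY_OP & → 23 & 5 = 5. Stack: [5]
STORE_FAST r → r=5. Stack: []
LOAD_FAST q → push 48. Stack: [48]
LOAD_CONST → push 7. Stack: [48, 7]
BINARY_OP | → 48 | 7 = 55. Stack: [55]
LOAD_FAST c → push -10. Stack: [55, -10]
BINARY_OP // → 55 // -10 = -6. Stack: [-6]
STORE_FAST q → q=-6. Stack: []
LOAD_FAST r → push 5. Stack: [5]
RETURN_VALUE → return 5.

5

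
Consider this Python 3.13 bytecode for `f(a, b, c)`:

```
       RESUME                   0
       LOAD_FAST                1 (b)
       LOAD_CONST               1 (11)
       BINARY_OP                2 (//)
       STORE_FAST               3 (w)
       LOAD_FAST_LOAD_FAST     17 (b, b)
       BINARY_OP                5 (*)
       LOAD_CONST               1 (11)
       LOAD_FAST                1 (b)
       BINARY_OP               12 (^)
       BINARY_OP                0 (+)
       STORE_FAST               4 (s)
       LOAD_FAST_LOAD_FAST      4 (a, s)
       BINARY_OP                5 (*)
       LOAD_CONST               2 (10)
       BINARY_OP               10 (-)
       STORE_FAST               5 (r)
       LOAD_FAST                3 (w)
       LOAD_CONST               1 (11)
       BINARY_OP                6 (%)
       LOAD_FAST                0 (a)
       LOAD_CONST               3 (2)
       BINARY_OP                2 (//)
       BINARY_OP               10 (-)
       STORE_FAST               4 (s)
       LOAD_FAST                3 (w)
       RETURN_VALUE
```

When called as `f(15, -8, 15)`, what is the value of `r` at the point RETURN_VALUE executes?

755

LOAD_FAST b → push -8. Stack: [-8]
LOAD_CONST → push 11. Stack: [-8, 11]
BINARY_OP // → -8 // 11 = -1. Stack: [-1]
STORE_FAST w → w=-1. Stack: []
LOAD_FAST_LOAD_FAST b,b → push -8,-8. Stack: [-8, -8]
BINARY_OP * → -8 * -8 = 64. Stack: [64]
LOAD_CONST → push 11. Stack: [64, 11]
LOAD_FAST b → push -8. Stack: [64, 11, -8]
BINARY_OP ^ → 11 ^ -8 = -13. Stack: [64, -13]
BINARY_OP + → 64 + -13 = 51. Stack: [51]
STORE_FAST s → s=51. Stack: []
LOAD_FAST_LOAD_FAST a,s → push 15,51. Stack: [15, 51]
BINARY_OP * → 15 * 51 = 765. Stack: [765]
LOAD_CONST → push 10. Stack: [765, 10]
BINARY_OP - → 765 - 10 = 755. Stack: [755]
STORE_FAST r → r=755. Stack: []
LOAD_FAST w → push -1. Stack: [-1]
LOAD_CONST → push 11. Stack: [-1, 11]
BINARY_OP % → -1 % 11 = 10. Stack: [10]
LOAD_FAST a → push 15. Stack: [10, 15]
LOAD_CONST → push 2. Stack: [10, 15, 2]
BINARY_OP // → 15 // 2 = 7. Stack: [10, 7]
BINARY_OP - → 10 - 7 = 3. Stack: [3]
STORE_FAST s → s=3. Stack: []
LOAD_FAST w → push -1. Stack: [-1]
RETURN_VALUE → return -1.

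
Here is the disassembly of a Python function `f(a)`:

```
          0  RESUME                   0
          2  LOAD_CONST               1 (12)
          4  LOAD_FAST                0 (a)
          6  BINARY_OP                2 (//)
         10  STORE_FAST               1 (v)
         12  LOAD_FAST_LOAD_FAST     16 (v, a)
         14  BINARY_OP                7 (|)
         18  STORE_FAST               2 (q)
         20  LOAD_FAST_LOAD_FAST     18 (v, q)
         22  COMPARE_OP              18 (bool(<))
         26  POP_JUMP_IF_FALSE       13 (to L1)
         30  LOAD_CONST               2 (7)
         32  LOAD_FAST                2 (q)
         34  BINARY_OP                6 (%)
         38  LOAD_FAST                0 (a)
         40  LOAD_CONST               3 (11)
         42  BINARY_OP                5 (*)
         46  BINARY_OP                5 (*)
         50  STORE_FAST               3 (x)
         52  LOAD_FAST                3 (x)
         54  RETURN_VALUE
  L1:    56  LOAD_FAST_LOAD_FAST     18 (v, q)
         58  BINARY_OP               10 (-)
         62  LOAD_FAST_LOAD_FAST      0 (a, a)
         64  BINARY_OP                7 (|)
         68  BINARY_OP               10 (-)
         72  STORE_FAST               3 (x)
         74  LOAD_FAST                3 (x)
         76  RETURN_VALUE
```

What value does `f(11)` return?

847

LOAD_CONST → push 12. Stack: [12]
LOAD_FAST a → push 11. Stack: [12, 11]
BINARY_OP // → 12 // 11 = 1. Stack: [1]
STORE_FAST v → v=1. Stack: []
LOAD_FAST_LOAD_FAST v,a → push 1,11. Stack: [1, 11]
BINARY_OP | → 1 | 11 = 11. Stack: [11]
STORE_FAST q → q=11. Stack: []
LOAD_FAST_LOAD_FAST v,q → push 1,11. Stack: [1, 11]
COMPARE_OP bool(<) → 1 vs 11 = True. Stack: [True]
POP_JUMP_IF_FALSE → pop True; no jump. Stack: []
LOAD_CONST → push 7. Stack: [7]
LOAD_FAST q → push 11. Stack: [7, 11]
BINARY_OP % → 7 % 11 = 7. Stack: [7]
LOAD_FAST a → push 11. Stack: [7, 11]
LOAD_CONST → push 11. Stack: [7, 11, 11]
BINARY_OP * → 11 * 11 = 121. Stack: [7, 121]
BINARY_OP * → 7 * 121 = 847. Stack: [847]
STORE_FAST x → x=847. Stack: []
LOAD_FAST x → push 847. Stack: [847]
RETURN_VALUE → return 847.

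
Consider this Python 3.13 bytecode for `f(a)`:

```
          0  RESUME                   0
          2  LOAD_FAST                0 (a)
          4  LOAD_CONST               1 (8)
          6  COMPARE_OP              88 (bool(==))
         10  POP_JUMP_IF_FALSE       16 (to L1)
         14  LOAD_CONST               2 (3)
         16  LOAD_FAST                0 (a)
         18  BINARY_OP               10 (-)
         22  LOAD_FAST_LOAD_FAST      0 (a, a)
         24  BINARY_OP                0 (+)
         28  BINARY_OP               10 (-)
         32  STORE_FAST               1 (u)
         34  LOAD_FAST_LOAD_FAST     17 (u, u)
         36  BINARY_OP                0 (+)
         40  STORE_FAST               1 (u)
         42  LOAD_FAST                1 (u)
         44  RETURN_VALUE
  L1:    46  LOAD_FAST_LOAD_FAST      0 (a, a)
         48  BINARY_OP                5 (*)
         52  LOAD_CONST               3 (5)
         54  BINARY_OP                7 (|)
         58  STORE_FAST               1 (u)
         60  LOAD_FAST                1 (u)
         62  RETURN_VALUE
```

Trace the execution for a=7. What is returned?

LOAD_FAST a → push 7. Stack: [7]
LOAD_CONST → push 8. Stack: [7, 8]
COMPARE_OP bool(==) → 7 vs 8 = False. Stack: [False]
POP_JUMP_IF_FALSE → pop False; jump. Stack: []
LOAD_FAST_LOAD_FAST a,a → push 7,7. Stack: [7, 7]
BINARY_OP * → 7 * 7 = 49. Stack: [49]
LOAD_CONST → push 5. Stack: [49, 5]
BINARY_OP | → 49 | 5 = 53. Stack: [53]
STORE_FAST u → u=53. Stack: []
LOAD_FAST u → push 53. Stack: [53]
RETURN_VALUE → return 53.

53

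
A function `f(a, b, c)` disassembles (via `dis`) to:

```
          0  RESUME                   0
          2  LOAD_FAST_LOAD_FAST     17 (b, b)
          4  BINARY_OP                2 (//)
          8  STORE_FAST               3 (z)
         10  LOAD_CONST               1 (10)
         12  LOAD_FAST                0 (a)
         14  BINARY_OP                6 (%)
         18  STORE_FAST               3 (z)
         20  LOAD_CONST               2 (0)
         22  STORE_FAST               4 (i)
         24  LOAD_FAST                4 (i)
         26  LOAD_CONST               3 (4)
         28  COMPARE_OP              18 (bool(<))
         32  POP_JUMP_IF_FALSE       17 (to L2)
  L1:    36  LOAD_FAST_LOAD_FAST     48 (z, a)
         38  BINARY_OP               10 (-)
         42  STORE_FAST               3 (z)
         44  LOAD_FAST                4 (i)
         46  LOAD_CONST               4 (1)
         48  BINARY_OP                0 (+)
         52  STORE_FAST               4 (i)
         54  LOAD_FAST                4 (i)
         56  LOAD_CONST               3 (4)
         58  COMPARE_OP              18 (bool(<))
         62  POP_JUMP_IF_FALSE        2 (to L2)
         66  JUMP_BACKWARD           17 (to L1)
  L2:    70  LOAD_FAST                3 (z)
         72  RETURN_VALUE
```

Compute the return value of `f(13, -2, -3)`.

LOAD_FAST_LOAD_FAST b,b → push -2,-2. Stack: [-2, -2]
BINARY_OP // → -2 // -2 = 1. Stack: [1]
STORE_FAST z → z=1. Stack: []
LOAD_CONST → push 10. Stack: [10]
LOAD_FAST a → push 13. Stack: [10, 13]
BINARY_OP % → 10 % 13 = 10. Stack: [10]
STORE_FAST z → z=10. Stack: []
LOAD_CONST → push 0. Stack: [0]
STORE_FAST i → i=0. Stack: []
LOAD_FAST i → push 0. Stack: [0]
LOAD_CONST → push 4. Stack: [0, 4]
COMPARE_OP bool(<) → 0 vs 4 = True. Stack: [True]
POP_JUMP_IF_FALSE → pop True; no jump. Stack: []
LOAD_FAST_LOAD_FAST z,a → push 10,13. Stack: [10, 13]
BINARY_OP - → 10 - 13 = -3. Stack: [-3]
STORE_FAST z → z=-3. Stack: []
LOAD_FAST i → push 0. Stack: [0]
LOAD_CONST → push 1. Stack: [0, 1]
BINARY_OP + → 0 + 1 = 1. Stack: [1]
STORE_FAST i → i=1. Stack: []
LOAD_FAST i → push 1. Stack: [1]
LOAD_CONST → push 4. Stack: [1, 4]
COMPARE_OP bool(<) → 1 vs 4 = True. Stack: [True]
POP_JUMP_IF_FALSE → pop True; no jump. Stack: []
LOAD_FAST_LOAD_FAST z,a → push -3,13. Stack: [-3, 13]
BINARY_OP - → -3 - 13 = -16. Stack: [-16]
STORE_FAST z → z=-16. Stack: []
LOAD_FAST i → push 1. Stack: [1]
LOAD_CONST → push 1. Stack: [1, 1]
BINARY_OP + → 1 + 1 = 2. Stack: [2]
STORE_FAST i → i=2. Stack: []
LOAD_FAST i → push 2. Stack: [2]
LOAD_CONST → push 4. Stack: [2, 4]
COMPARE_OP bool(<) → 2 vs 4 = True. Stack: [True]
POP_JUMP_IF_FALSE → pop True; no jump. Stack: []
LOAD_FAST_LOAD_FAST z,a → push -16,13. Stack: [-16, 13]
BINARY_OP - → -16 - 13 = -29. Stack: [-29]
STORE_FAST z → z=-29. Stack: []
LOAD_FAST i → push 2. Stack: [2]
LOAD_CONST → push 1. Stack: [2, 1]
BINARY_OP + → 2 + 1 = 3. Stack: [3]
STORE_FAST i → i=3. Stack: []
LOAD_FAST i → push 3. Stack: [3]
LOAD_CONST → push 4. Stack: [3, 4]
COMPARE_OP bool(<) → 3 vs 4 = True. Stack: [True]
POP_JUMP_IF_FALSE → pop True; no jump. Stack: []
LOAD_FAST_LOAD_FAST z,a → push -29,13. Stack: [-29, 13]
BINARY_OP - → -29 - 13 = -42. Stack: [-42]
STORE_FAST z → z=-42. Stack: []
LOAD_FAST i → push 3. Stack: [3]
LOAD_CONST → push 1. Stack: [3, 1]
BINARY_OP + → 3 + 1 = 4. Stack: [4]
STORE_FAST i → i=4. Stack: []
LOAD_FAST i → push 4. Stack: [4]
LOAD_CONST → push 4. Stack: [4, 4]
COMPARE_OP bool(<) → 4 vs 4 = False. Stack: [False]
POP_JUMP_IF_FALSE → pop False; jump. Stack: []
LOAD_FAST z → push -42. Stack: [-42]
RETURN_VALUE → return -42.

-42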